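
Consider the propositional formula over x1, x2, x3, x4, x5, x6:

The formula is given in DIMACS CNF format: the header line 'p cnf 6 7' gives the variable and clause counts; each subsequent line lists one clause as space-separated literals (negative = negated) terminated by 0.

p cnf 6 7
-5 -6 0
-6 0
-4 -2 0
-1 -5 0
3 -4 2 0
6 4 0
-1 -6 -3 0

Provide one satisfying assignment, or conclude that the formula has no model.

x1 ↦ False,  x2 ↦ False,  x3 ↦ True,  x4 ↦ True,  x5 ↦ False,  x6 ↦ False

From the singleton clause (¬x6), x6 = False.
From the singleton clause (x4), x4 = True.
From the singleton clause (¬x2), x2 = False.
From the singleton clause (x3), x3 = True.
Branch on x1: set x1 = False.
Every clause is now satisfied; x5 is unconstrained.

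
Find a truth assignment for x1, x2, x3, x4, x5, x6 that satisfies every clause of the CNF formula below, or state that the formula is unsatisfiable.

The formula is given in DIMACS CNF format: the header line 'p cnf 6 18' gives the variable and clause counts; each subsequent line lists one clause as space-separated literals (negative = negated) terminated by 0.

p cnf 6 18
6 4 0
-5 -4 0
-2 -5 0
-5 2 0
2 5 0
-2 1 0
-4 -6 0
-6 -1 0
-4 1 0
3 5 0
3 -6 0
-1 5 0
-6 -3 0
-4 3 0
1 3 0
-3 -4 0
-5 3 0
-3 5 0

UNSATISFIABLE

Branch on x6: set x6 = True.
The clause (¬x4) is unit, so x4 = False.
The clause (¬x1) is unit, so x1 = False.
The clause (¬x2) is unit, so x2 = False.
The clause (¬x5) is unit, so x5 = False.
That conflicts with the unit clause (x5).
So x6 must be the other value — set x6 = False.
The clause (x4) is unit, so x4 = True.
The clause (¬x5) is unit, so x5 = False.
The clause (x2) is unit, so x2 = True.
The clause (x1) is unit, so x1 = True.
That conflicts with the unit clause (¬x1).
Neither x6 = True nor x6 = False works.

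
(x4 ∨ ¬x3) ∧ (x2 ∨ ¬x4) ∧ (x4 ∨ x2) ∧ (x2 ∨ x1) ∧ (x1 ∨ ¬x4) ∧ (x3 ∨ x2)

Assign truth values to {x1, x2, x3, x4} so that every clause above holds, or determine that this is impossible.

x1: True; x2: True; x3: True; x4: True

Try x4 = True.
(x2) alone gives x2 = True.
(x1) alone gives x1 = True.
No clause remains; x3 is free.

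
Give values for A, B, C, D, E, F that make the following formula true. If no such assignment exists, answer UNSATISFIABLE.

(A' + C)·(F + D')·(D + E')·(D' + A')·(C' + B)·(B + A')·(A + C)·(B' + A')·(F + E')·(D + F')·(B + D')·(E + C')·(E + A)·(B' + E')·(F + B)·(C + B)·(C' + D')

UNSATISFIABLE

Branch on A: set A = 0.
Unit clause (C) forces C = 1.
Unit clause (B) forces B = 1.
Unit clause (E) forces E = 1.
But (E') is also a unit clause — contradiction.
That branch fails; take A = 1 instead.
Unit clause (C) forces C = 1.
Unit clause (D') forces D = 0.
Unit clause (E') forces E = 0.
But (E) is also a unit clause — contradiction.
Either choice for A ends in contradiction.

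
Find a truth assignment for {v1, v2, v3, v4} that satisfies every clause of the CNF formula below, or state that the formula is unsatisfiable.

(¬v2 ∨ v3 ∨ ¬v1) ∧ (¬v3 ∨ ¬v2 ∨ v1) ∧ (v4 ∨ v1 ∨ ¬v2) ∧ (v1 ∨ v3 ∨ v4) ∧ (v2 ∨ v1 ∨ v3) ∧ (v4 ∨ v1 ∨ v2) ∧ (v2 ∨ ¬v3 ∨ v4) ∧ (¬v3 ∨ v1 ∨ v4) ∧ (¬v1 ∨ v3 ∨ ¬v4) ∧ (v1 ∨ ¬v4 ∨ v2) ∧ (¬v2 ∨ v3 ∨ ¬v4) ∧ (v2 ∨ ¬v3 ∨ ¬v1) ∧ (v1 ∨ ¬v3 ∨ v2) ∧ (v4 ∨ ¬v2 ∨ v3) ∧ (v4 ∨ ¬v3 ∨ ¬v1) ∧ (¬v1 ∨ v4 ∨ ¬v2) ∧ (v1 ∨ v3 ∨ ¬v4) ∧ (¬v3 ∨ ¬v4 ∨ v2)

v1 ↦ True,  v2 ↦ False,  v3 ↦ False,  v4 ↦ False

Suppose v2 = False.
Suppose v1 = True.
Unit clause (¬v3) forces v3 = False.
Unit clause (¬v4) forces v4 = False.
Every clause now holds.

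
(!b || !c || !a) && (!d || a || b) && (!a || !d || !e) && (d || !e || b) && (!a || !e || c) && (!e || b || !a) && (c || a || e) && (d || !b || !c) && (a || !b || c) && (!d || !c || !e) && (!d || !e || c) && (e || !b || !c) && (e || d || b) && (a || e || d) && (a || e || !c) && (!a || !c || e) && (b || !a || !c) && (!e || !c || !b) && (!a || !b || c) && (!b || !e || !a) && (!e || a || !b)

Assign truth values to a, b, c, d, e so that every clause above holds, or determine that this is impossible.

a ↦ true, b ↦ false, c ↦ false, d ↦ true, e ↦ false

Suppose b = false.
Suppose d = true.
The clause (a) is unit, so a = true.
The clause (!e) is unit, so e = false.
The clause (!c) is unit, so c = false.
All clauses are satisfied.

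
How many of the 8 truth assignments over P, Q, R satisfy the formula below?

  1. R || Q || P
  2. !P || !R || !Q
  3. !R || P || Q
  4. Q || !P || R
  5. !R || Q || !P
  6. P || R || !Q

There are 2^3 = 8 truth assignments over (P, Q, R).
Check each against the 6 clauses (columns in the order P, Q, R):
  F F F  ✗ fails (R || Q || P)
  F F T  ✗ fails (!R || P || Q)
  F T F  ✗ fails (P || R || !Q)
  F T T  ✓ satisfies all
  T F F  ✗ fails (Q || !P || R)
  T F T  ✗ fails (!R || Q || !P)
  T T F  ✓ satisfies all
  T T T  ✗ fails (!P || !R || !Q)
2 of the 8 rows are models.

2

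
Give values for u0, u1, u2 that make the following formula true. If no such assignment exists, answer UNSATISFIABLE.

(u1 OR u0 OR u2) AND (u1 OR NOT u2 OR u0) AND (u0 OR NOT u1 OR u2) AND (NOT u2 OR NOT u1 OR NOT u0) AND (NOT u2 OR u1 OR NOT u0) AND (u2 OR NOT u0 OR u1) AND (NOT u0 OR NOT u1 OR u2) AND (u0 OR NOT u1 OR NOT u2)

Case u1 = true:
Case u0 = true:
Unit clause (NOT u2) forces u2 = false.
Now (u2) is unsatisfied and unit — conflict.
So u0 must be the other value — set u0 = false.
Unit clause (u2) forces u2 = true.
Now (NOT u2) is unsatisfied and unit — conflict.
Both values of u0 lead to a conflict.
So u1 must be the other value — set u1 = false.
Case u0 = true:
Unit clause (NOT u2) forces u2 = false.
Now (u2) is unsatisfied and unit — conflict.
So u0 must be the other value — set u0 = false.
Unit clause (u2) forces u2 = true.
Now (NOT u2) is unsatisfied and unit — conflict.
Both values of u0 lead to a conflict.
Both values of u1 lead to a conflict.

UNSATISFIABLE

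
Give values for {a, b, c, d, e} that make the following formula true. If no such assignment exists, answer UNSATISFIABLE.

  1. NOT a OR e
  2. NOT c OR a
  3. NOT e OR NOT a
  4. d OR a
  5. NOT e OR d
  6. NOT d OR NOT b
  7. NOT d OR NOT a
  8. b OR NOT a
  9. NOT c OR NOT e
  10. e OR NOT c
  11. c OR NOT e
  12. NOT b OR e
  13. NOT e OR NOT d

a ↦ false; b ↦ false; c ↦ false; d ↦ true; e ↦ false

Case a = false:
From the singleton clause (NOT c), c = false.
From the singleton clause (d), d = true.
From the singleton clause (NOT b), b = false.
From the singleton clause (NOT e), e = false.
Every clause now holds.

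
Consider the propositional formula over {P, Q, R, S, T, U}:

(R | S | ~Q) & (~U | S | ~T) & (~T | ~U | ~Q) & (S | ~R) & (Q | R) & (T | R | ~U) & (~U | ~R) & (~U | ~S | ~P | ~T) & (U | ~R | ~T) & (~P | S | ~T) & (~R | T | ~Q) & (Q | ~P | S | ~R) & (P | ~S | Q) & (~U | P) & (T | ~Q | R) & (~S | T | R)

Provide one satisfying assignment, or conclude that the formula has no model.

P ↦ 1; Q ↦ 1; R ↦ 0; S ↦ 1; T ↦ 1; U ↦ 0

Suppose S = 1.
Suppose Q = 1.
Suppose T = 1.
From the singleton clause (~U), U = 0.
From the singleton clause (~R), R = 0.
All clauses hold; P can take either value.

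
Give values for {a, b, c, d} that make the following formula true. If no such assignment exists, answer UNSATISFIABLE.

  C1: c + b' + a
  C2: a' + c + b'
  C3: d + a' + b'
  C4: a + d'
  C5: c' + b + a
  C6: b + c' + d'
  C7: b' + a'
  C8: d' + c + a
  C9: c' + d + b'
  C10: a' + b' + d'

a ↦ 0, b ↦ 0, c ↦ 0, d ↦ 0

Try a = 0.
Unit clause (d') forces d = 0.
Try c = 0.
Unit clause (b') forces b = 0.
Every clause now holds.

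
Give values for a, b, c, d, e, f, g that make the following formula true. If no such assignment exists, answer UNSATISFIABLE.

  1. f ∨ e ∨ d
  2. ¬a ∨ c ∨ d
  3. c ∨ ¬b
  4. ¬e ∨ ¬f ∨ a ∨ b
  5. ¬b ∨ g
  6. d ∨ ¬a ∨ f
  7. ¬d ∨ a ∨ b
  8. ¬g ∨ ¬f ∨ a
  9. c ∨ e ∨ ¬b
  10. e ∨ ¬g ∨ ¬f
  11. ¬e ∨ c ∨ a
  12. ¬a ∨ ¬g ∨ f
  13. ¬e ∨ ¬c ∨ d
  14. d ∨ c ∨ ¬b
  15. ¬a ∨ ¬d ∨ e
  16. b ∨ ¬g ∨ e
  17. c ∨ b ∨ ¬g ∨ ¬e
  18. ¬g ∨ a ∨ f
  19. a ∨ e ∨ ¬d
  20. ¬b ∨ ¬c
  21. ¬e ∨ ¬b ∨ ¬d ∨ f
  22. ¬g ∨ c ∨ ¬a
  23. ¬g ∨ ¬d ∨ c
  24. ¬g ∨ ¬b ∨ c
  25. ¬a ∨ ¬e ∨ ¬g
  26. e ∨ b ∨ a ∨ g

Case c = False:
From the singleton clause (¬b), b = False.
Case a = True:
From the singleton clause (d), d = True.
From the singleton clause (e), e = True.
From the singleton clause (¬g), g = False.
All clauses hold; f can take either value.

a=True,  b=False,  c=False,  d=True,  e=True,  f=True,  g=False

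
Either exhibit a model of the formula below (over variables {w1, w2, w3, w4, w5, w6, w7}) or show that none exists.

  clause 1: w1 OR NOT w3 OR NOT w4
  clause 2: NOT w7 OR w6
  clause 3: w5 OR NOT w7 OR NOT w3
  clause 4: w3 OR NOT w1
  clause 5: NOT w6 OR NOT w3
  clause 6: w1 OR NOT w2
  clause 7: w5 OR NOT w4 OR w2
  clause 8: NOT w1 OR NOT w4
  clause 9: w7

The clause (w7) is unit, so w7 = true.
The clause (w6) is unit, so w6 = true.
The clause (NOT w3) is unit, so w3 = false.
The clause (NOT w1) is unit, so w1 = false.
The clause (NOT w2) is unit, so w2 = false.
Suppose w5 = true.
All clauses hold; w4 can take either value.

w1: false; w2: false; w3: false; w4: false; w5: true; w6: true; w7: true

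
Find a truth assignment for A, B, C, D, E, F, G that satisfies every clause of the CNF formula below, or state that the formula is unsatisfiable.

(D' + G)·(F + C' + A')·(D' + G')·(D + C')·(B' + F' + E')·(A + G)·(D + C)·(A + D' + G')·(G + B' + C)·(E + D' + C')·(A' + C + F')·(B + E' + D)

Suppose D = 0.
(C') alone gives C = 0.
That conflicts with the unit clause (C).
Backtrack on D: now try D = 1.
(G) alone gives G = 1.
That conflicts with the unit clause (G').
Both values of D lead to a conflict.

UNSATISFIABLE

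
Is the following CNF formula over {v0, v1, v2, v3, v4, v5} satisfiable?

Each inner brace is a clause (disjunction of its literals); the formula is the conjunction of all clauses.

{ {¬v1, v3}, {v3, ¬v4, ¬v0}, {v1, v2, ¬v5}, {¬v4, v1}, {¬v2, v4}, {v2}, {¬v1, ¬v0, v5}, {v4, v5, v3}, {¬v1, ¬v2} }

No, unsatisfiable

The clause (v2) is unit, so v2 = True.
The clause (v4) is unit, so v4 = True.
The clause (v1) is unit, so v1 = True.
But (¬v1) is also a unit clause — contradiction.
No assignment satisfies every clause.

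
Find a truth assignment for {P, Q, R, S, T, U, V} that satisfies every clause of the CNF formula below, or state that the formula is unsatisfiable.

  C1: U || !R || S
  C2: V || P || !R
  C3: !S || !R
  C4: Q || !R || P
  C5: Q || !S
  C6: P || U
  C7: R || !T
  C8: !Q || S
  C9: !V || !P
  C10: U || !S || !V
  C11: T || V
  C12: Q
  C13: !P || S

From the singleton clause (Q), Q = true.
From the singleton clause (S), S = true.
From the singleton clause (!R), R = false.
From the singleton clause (!T), T = false.
From the singleton clause (V), V = true.
From the singleton clause (!P), P = false.
From the singleton clause (U), U = true.
Every clause now holds.

P=false, Q=true, R=false, S=true, T=false, U=true, V=true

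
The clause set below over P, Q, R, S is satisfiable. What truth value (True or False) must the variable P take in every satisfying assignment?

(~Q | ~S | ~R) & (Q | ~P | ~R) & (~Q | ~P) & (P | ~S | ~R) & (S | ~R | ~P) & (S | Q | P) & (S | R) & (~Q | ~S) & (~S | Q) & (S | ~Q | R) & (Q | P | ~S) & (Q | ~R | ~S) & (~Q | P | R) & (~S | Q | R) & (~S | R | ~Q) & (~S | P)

Suppose P = 1.
(~Q) alone gives Q = 0.
(~R) alone gives R = 0.
(S) alone gives S = 1.
Now (~S) is unsatisfied and unit — conflict.
So every satisfying assignment has P = False.

False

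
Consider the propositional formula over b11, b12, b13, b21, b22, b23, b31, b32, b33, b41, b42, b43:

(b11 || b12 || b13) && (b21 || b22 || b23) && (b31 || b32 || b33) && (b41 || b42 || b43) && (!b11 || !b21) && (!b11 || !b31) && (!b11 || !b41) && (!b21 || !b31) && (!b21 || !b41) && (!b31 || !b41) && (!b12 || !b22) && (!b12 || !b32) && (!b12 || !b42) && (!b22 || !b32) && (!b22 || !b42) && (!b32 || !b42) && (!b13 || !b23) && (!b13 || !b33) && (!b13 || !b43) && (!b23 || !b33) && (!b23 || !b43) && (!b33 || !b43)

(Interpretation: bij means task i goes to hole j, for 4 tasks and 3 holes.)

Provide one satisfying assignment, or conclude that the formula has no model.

UNSATISFIABLE

Case b11 = false:
Case b12 = true:
Unit clause (!b22) forces b22 = false.
Unit clause (!b32) forces b32 = false.
Unit clause (!b42) forces b42 = false.
Case b21 = true:
Unit clause (!b31) forces b31 = false.
Unit clause (b33) forces b33 = true.
Unit clause (!b41) forces b41 = false.
Unit clause (b43) forces b43 = true.
Now (!b43) is unsatisfied and unit — conflict.
Backtrack on b21: now try b21 = false.
Unit clause (b23) forces b23 = true.
Unit clause (!b13) forces b13 = false.
Unit clause (!b33) forces b33 = false.
Unit clause (b31) forces b31 = true.
Unit clause (!b41) forces b41 = false.
Unit clause (b43) forces b43 = true.
Now (!b43) is unsatisfied and unit — conflict.
Both values of b21 lead to a conflict.
Backtrack on b12: now try b12 = false.
Unit clause (b13) forces b13 = true.
Unit clause (!b23) forces b23 = false.
Unit clause (!b33) forces b33 = false.
Unit clause (!b43) forces b43 = false.
Case b21 = true:
Unit clause (!b31) forces b31 = false.
Unit clause (b32) forces b32 = true.
Unit clause (!b41) forces b41 = false.
Unit clause (b42) forces b42 = true.
Now (!b42) is unsatisfied and unit — conflict.
Backtrack on b21: now try b21 = false.
Unit clause (b22) forces b22 = true.
Unit clause (!b32) forces b32 = false.
Unit clause (b31) forces b31 = true.
Unit clause (!b41) forces b41 = false.
Unit clause (b42) forces b42 = true.
Now (!b42) is unsatisfied and unit — conflict.
Both values of b21 lead to a conflict.
Both values of b12 lead to a conflict.
Backtrack on b11: now try b11 = true.
Unit clause (!b21) forces b21 = false.
Unit clause (!b31) forces b31 = false.
Unit clause (!b41) forces b41 = false.
Case b22 = true:
Unit clause (!b12) forces b12 = false.
Unit clause (!b32) forces b32 = false.
Unit clause (b33) forces b33 = true.
Unit clause (!b42) forces b42 = false.
Unit clause (b43) forces b43 = true.
Now (!b43) is unsatisfied and unit — conflict.
Backtrack on b22: now try b22 = false.
Unit clause (b23) forces b23 = true.
Unit clause (!b13) forces b13 = false.
Unit clause (!b33) forces b33 = false.
Unit clause (b32) forces b32 = true.
Unit clause (!b12) forces b12 = false.
Unit clause (!b42) forces b42 = false.
Unit clause (b43) forces b43 = true.
Now (!b43) is unsatisfied and unit — conflict.
Both values of b22 lead to a conflict.
Both values of b11 lead to a conflict.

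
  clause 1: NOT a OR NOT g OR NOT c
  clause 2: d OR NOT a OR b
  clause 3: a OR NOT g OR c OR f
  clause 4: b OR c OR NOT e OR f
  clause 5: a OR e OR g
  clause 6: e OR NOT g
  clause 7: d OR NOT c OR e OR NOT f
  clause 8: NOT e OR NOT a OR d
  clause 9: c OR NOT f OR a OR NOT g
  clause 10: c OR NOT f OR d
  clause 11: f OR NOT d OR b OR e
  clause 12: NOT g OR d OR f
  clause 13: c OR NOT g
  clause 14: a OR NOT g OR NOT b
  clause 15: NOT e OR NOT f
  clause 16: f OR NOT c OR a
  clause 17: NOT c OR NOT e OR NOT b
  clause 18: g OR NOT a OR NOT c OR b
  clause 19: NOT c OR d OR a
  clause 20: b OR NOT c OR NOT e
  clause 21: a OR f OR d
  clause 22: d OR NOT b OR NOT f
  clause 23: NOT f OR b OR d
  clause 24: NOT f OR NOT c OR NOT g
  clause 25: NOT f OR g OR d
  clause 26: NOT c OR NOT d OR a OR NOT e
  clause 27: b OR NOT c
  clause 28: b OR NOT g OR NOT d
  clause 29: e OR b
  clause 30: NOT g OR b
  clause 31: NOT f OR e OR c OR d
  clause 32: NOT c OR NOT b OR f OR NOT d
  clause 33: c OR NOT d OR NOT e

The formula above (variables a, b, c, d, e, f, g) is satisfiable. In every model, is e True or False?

Suppose e = true.
(NOT f) alone gives f = false.
Suppose b = true.
(NOT c) alone gives c = false.
(NOT g) alone gives g = false.
(NOT d) alone gives d = false.
(NOT a) alone gives a = false.
That conflicts with the unit clause (a).
That branch fails; take b = false instead.
(c) alone gives c = true.
That conflicts with the unit clause (NOT c).
Both values of b lead to a conflict.
So every satisfying assignment has e = False.

False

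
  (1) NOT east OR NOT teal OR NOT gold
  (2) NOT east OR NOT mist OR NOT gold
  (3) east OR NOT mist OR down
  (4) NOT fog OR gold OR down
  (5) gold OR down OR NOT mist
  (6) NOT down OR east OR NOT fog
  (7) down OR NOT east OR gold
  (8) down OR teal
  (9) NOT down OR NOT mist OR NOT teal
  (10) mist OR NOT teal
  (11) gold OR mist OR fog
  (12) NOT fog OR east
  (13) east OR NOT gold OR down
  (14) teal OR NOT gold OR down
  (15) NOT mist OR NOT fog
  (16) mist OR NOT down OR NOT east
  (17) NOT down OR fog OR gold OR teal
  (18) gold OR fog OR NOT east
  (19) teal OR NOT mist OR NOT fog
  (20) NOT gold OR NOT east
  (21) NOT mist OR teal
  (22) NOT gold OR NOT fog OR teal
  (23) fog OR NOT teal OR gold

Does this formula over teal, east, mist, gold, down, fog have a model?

Yes, satisfiable

Try down = true.
Try east = false.
From the singleton clause (NOT fog), fog = false.
Try mist = false.
From the singleton clause (NOT teal), teal = false.
From the singleton clause (gold), gold = true.
This assignment satisfies each clause.
A satisfying assignment: teal: false, east: false, mist: false, gold: true, down: true, fog: false.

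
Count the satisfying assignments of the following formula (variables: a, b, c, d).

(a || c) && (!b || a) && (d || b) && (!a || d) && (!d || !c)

2

There are 2^4 = 16 truth assignments over (a, b, c, d).
Check each against the 5 clauses (columns in the order a, b, c, d):
  F F F F  ✗ fails (a || c)
  F F F T  ✗ fails (a || c)
  F F T F  ✗ fails (d || b)
  F F T T  ✗ fails (!d || !c)
  F T F F  ✗ fails (a || c)
  F T F T  ✗ fails (a || c)
  F T T F  ✗ fails (!b || a)
  F T T T  ✗ fails (!b || a)
  T F F F  ✗ fails (d || b)
  T F F T  ✓ satisfies all
  T F T F  ✗ fails (d || b)
  T F T T  ✗ fails (!d || !c)
  T T F F  ✗ fails (!a || d)
  T T F T  ✓ satisfies all
  T T T F  ✗ fails (!a || d)
  T T T T  ✗ fails (!d || !c)
2 of the 16 rows are models.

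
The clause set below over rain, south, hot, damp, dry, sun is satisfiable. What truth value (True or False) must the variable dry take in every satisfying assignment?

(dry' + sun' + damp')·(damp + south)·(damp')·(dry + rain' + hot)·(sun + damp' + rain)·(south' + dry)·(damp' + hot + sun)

Suppose dry = 0.
From the singleton clause (damp'), damp = 0.
From the singleton clause (south), south = 1.
Now (south') is unsatisfied and unit — conflict.
So every satisfying assignment has dry = True.

True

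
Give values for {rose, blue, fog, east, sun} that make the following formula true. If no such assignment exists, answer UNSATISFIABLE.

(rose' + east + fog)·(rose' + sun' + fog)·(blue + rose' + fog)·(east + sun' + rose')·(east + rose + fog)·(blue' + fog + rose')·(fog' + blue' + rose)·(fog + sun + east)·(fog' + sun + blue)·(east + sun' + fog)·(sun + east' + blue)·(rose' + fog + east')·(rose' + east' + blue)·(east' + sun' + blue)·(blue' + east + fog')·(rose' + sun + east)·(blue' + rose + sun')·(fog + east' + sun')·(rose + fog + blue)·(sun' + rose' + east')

rose=1; blue=1; fog=1; east=1; sun=0

Branch on rose: set rose = 1.
Branch on east: set east = 1.
From the singleton clause (fog), fog = 1.
From the singleton clause (blue), blue = 1.
From the singleton clause (sun'), sun = 0.
Every clause now holds.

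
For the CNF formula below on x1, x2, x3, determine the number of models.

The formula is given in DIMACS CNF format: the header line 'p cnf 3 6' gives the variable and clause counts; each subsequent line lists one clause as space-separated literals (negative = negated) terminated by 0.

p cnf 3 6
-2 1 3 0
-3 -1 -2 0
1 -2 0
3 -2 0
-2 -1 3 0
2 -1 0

There are 2^3 = 8 truth assignments over (x1, x2, x3).
Split on x1. With x1 = True, the clauses containing x1 are satisfied and ¬x1 drops from the rest; 0 of the 2^2 = 4 assignments to the other variables satisfy what remains.
With x1 = False, by the same count on the reduced clause set, 2 assignments work.
Total: 0 + 2 = 2.

2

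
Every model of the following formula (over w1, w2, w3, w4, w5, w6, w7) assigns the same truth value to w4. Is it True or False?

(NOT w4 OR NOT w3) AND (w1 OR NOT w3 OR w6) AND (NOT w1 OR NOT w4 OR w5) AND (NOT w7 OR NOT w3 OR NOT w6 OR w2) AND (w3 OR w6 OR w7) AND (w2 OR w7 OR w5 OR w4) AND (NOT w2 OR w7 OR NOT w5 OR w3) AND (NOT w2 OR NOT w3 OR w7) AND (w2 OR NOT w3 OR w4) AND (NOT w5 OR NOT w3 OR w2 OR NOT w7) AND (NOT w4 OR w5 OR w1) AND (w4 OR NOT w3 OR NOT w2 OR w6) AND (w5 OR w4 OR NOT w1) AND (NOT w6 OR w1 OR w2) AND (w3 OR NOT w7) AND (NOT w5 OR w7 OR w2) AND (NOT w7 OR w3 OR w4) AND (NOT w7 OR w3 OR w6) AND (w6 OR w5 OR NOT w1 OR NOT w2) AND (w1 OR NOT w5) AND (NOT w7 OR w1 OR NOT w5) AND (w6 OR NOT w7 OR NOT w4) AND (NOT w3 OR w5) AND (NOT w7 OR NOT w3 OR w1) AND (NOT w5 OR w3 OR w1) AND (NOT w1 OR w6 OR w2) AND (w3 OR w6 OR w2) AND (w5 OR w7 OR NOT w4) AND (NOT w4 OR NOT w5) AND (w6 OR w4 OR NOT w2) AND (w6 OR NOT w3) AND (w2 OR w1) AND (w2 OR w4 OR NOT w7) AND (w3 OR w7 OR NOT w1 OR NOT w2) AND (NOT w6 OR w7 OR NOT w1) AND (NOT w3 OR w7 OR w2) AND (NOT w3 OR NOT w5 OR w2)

Suppose w4 = true.
The clause (NOT w3) is unit, so w3 = false.
The clause (NOT w7) is unit, so w7 = false.
The clause (w6) is unit, so w6 = true.
The clause (w5) is unit, so w5 = true.
That conflicts with the unit clause (NOT w5).
So every satisfying assignment has w4 = False.

False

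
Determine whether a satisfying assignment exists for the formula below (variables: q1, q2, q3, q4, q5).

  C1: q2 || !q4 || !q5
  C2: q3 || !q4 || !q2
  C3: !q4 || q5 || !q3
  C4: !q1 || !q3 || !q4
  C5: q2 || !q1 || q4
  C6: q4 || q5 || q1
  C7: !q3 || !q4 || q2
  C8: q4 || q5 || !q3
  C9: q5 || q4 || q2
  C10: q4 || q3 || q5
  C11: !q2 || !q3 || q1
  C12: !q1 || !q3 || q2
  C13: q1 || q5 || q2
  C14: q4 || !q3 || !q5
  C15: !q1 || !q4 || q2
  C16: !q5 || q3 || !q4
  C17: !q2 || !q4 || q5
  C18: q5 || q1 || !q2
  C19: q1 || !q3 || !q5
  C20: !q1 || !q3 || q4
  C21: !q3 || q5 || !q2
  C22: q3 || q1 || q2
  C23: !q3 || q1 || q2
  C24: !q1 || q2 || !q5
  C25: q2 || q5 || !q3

Case q2 = true:
Case q3 = false:
Unit clause (!q4) forces q4 = false.
Unit clause (q5) forces q5 = true.
All clauses hold; q1 can take either value.
A satisfying assignment: q1: false,  q2: true,  q3: false,  q4: false,  q5: true.

Yes, satisfiable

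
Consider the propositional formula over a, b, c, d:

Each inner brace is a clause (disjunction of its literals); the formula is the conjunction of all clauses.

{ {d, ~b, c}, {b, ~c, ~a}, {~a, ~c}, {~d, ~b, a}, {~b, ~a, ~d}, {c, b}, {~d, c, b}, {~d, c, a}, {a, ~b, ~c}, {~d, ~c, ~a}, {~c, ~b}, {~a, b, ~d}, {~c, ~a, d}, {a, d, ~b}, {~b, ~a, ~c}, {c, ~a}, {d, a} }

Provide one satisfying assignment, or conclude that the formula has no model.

Branch on a: set a = 0.
From the singleton clause (d), d = 1.
From the singleton clause (~b), b = 0.
From the singleton clause (c), c = 1.
All clauses are satisfied.

a: 0; b: 0; c: 1; d: 1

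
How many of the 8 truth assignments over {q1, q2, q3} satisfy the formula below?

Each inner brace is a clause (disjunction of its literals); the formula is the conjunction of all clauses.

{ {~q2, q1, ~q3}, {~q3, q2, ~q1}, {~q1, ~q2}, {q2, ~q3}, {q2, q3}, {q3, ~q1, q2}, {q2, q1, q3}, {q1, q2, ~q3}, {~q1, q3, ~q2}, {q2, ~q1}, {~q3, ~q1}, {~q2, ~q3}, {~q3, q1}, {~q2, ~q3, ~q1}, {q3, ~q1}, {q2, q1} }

1

There are 2^3 = 8 truth assignments over (q1, q2, q3).
Check each against the 16 clauses (columns in the order q1, q2, q3):
  F F F  ✗ fails (q2 | q3)
  F F T  ✗ fails (q2 | ~q3)
  F T F  ✓ satisfies all
  F T T  ✗ fails (~q2 | q1 | ~q3)
  T F F  ✗ fails (q2 | q3)
  T F T  ✗ fails (~q3 | q2 | ~q1)
  T T F  ✗ fails (~q1 | ~q2)
  T T T  ✗ fails (~q1 | ~q2)
1 of the 8 rows is a model.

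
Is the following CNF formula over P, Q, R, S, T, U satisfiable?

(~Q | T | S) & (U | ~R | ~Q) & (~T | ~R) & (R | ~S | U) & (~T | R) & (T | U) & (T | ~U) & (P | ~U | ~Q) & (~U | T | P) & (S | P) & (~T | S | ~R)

No, unsatisfiable

Branch on T: set T = 0.
Unit clause (U) forces U = 1.
That conflicts with the unit clause (~U).
That branch fails; take T = 1 instead.
Unit clause (~R) forces R = 0.
That conflicts with the unit clause (R).
Neither T = 1 nor T = 0 works.
No assignment satisfies every clause.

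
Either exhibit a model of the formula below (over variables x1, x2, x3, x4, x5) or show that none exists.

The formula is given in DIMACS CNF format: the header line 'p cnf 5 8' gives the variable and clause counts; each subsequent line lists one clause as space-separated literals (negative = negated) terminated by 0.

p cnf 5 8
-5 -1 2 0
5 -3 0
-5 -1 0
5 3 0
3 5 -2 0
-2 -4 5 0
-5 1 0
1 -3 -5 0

Case x5 = True:
The clause (¬x1) is unit, so x1 = False.
That conflicts with the unit clause (x1).
Undo x5 and try x5 = False.
The clause (¬x3) is unit, so x3 = False.
That conflicts with the unit clause (x3).
Neither x5 = True nor x5 = False works.

UNSATISFIABLE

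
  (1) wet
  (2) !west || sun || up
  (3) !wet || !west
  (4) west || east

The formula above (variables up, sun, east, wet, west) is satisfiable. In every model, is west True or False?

False

Suppose west = true.
Unit clause (wet) forces wet = true.
That conflicts with the unit clause (!wet).
So every satisfying assignment has west = False.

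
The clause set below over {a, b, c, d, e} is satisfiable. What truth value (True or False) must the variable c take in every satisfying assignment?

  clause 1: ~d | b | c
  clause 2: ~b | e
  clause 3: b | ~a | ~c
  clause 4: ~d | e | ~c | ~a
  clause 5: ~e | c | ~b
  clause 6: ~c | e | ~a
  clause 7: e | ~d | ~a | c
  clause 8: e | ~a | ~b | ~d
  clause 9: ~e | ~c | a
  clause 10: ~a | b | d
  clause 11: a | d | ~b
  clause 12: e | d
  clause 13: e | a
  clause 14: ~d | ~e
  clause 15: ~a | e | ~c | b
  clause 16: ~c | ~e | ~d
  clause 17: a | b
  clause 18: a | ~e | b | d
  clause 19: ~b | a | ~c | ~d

True

Suppose c = 0.
Suppose d = 0.
Unit clause (e) forces e = 1.
Unit clause (~b) forces b = 0.
Unit clause (~a) forces a = 0.
But (a) is also a unit clause — contradiction.
Backtrack on d: now try d = 1.
Unit clause (b) forces b = 1.
Unit clause (e) forces e = 1.
But (~e) is also a unit clause — contradiction.
Both values of d lead to a conflict.
So every satisfying assignment has c = True.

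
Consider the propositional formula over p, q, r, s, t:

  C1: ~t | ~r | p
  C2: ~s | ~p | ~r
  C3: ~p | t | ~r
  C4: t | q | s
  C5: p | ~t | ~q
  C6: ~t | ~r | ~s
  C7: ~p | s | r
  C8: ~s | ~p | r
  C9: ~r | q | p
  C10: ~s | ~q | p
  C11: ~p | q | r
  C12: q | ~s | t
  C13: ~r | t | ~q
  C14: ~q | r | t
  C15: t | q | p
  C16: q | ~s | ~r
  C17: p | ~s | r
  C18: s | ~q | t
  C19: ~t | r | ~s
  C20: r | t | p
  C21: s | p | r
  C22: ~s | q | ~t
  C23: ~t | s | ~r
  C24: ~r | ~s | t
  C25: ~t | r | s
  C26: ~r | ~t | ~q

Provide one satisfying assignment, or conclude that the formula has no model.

Suppose t = 0.
Suppose p = 0.
From the singleton clause (q), q = 1.
From the singleton clause (~s), s = 0.
But (s) is also a unit clause — contradiction.
Undo p and try p = 1.
From the singleton clause (~r), r = 0.
From the singleton clause (s), s = 1.
But (~s) is also a unit clause — contradiction.
Both values of p lead to a conflict.
Undo t and try t = 1.
Suppose r = 0.
From the singleton clause (~s), s = 0.
But (s) is also a unit clause — contradiction.
Undo r and try r = 1.
From the singleton clause (p), p = 1.
From the singleton clause (~s), s = 0.
But (s) is also a unit clause — contradiction.
Both values of r lead to a conflict.
Both values of t lead to a conflict.

UNSATISFIABLE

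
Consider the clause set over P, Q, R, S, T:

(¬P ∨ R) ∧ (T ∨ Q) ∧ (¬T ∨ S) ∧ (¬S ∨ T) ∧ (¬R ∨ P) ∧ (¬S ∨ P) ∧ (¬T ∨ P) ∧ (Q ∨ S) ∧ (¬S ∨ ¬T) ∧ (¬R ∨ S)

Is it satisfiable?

Branch on P: set P = False.
From the singleton clause (¬R), R = False.
From the singleton clause (¬S), S = False.
From the singleton clause (¬T), T = False.
From the singleton clause (Q), Q = True.
All clauses are satisfied.
A satisfying assignment: P: False, Q: True, R: False, S: False, T: False.

Satisfiable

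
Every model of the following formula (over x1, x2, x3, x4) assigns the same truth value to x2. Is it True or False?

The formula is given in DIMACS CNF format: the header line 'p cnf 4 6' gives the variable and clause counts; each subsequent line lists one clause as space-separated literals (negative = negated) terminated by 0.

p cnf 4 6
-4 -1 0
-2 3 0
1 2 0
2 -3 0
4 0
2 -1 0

True

Suppose x2 = False.
Unit clause (x1) forces x1 = True.
Now (¬x1) is unsatisfied and unit — conflict.
So every satisfying assignment has x2 = True.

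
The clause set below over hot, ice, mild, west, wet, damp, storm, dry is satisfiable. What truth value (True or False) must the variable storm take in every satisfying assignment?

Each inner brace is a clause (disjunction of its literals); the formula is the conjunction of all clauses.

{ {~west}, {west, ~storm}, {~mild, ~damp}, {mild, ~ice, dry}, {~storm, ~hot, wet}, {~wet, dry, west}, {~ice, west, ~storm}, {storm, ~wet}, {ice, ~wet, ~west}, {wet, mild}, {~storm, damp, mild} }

False

Suppose storm = 1.
(~west) alone gives west = 0.
But (west) is also a unit clause — contradiction.
So every satisfying assignment has storm = False.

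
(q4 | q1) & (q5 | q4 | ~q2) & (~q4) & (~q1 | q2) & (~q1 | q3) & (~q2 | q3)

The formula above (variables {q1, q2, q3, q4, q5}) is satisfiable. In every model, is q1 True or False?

True

Suppose q1 = 0.
The clause (q4) is unit, so q4 = 1.
But (~q4) is also a unit clause — contradiction.
So every satisfying assignment has q1 = True.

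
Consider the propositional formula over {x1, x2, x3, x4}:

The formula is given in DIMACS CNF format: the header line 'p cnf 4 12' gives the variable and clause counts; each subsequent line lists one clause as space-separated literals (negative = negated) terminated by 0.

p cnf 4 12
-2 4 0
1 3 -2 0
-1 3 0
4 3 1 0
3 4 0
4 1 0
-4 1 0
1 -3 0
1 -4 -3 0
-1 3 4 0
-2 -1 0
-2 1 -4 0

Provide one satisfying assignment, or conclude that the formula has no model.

x1=True; x2=False; x3=True; x4=True

Suppose x2 = False.
Suppose x1 = True.
(x3) alone gives x3 = True.
No clause remains; x4 is free.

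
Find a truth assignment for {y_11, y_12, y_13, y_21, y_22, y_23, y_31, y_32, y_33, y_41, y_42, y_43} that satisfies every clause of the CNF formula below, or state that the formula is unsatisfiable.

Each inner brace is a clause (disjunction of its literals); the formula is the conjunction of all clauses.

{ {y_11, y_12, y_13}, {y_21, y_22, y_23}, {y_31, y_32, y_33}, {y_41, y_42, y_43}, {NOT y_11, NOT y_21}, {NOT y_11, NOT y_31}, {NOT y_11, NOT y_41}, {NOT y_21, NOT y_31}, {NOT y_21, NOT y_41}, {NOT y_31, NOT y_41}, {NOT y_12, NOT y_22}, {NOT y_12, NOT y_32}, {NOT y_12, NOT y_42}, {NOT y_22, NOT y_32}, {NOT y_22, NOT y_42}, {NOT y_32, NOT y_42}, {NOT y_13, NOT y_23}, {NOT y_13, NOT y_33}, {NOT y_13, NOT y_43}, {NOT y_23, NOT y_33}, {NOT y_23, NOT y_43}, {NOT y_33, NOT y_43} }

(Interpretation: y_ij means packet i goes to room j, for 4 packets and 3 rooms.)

UNSATISFIABLE

Try y_11 = false.
Try y_12 = true.
The clause (NOT y_22) is unit, so y_22 = false.
The clause (NOT y_32) is unit, so y_32 = false.
The clause (NOT y_42) is unit, so y_42 = false.
Try y_21 = true.
The clause (NOT y_31) is unit, so y_31 = false.
The clause (y_33) is unit, so y_33 = true.
The clause (NOT y_41) is unit, so y_41 = false.
The clause (y_43) is unit, so y_43 = true.
But (NOT y_43) is also a unit clause — contradiction.
So y_21 must be the other value — set y_21 = false.
The clause (y_23) is unit, so y_23 = true.
The clause (NOT y_13) is unit, so y_13 = false.
The clause (NOT y_33) is unit, so y_33 = false.
The clause (y_31) is unit, so y_31 = true.
The clause (NOT y_41) is unit, so y_41 = false.
The clause (y_43) is unit, so y_43 = true.
But (NOT y_43) is also a unit clause — contradiction.
Neither y_21 = true nor y_21 = false works.
So y_12 must be the other value — set y_12 = false.
The clause (y_13) is unit, so y_13 = true.
The clause (NOT y_23) is unit, so y_23 = false.
The clause (NOT y_33) is unit, so y_33 = false.
The clause (NOT y_43) is unit, so y_43 = false.
Try y_21 = true.
The clause (NOT y_31) is unit, so y_31 = false.
The clause (y_32) is unit, so y_32 = true.
The clause (NOT y_41) is unit, so y_41 = false.
The clause (y_42) is unit, so y_42 = true.
But (NOT y_42) is also a unit clause — contradiction.
So y_21 must be the other value — set y_21 = false.
The clause (y_22) is unit, so y_22 = true.
The clause (NOT y_32) is unit, so y_32 = false.
The clause (y_31) is unit, so y_31 = true.
The clause (NOT y_41) is unit, so y_41 = false.
The clause (y_42) is unit, so y_42 = true.
But (NOT y_42) is also a unit clause — contradiction.
Neither y_21 = true nor y_21 = false works.
Neither y_12 = true nor y_12 = false works.
So y_11 must be the other value — set y_11 = true.
The clause (NOT y_21) is unit, so y_21 = false.
The clause (NOT y_31) is unit, so y_31 = false.
The clause (NOT y_41) is unit, so y_41 = false.
Try y_22 = true.
The clause (NOT y_12) is unit, so y_12 = false.
The clause (NOT y_32) is unit, so y_32 = false.
The clause (y_33) is unit, so y_33 = true.
The clause (NOT y_42) is unit, so y_42 = false.
The clause (y_43) is unit, so y_43 = true.
But (NOT y_43) is also a unit clause — contradiction.
So y_22 must be the other value — set y_22 = false.
The clause (y_23) is unit, so y_23 = true.
The clause (NOT y_13) is unit, so y_13 = false.
The clause (NOT y_33) is unit, so y_33 = false.
The clause (y_32) is unit, so y_32 = true.
The clause (NOT y_12) is unit, so y_12 = false.
The clause (NOT y_42) is unit, so y_42 = false.
The clause (y_43) is unit, so y_43 = true.
But (NOT y_43) is also a unit clause — contradiction.
Neither y_22 = true nor y_22 = false works.
Neither y_11 = true nor y_11 = false works.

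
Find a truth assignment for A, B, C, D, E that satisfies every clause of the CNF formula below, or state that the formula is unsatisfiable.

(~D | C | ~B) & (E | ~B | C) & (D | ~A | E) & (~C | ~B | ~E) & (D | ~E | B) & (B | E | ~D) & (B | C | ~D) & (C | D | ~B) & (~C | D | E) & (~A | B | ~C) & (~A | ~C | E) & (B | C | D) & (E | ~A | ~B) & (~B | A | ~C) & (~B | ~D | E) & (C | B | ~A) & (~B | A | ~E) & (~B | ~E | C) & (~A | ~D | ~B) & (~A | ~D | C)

Suppose D = 1.
Suppose C = 1.
Suppose B = 0.
From the singleton clause (E), E = 1.
From the singleton clause (~A), A = 0.
Every clause now holds.

A ↦ 0, B ↦ 0, C ↦ 1, D ↦ 1, E ↦ 1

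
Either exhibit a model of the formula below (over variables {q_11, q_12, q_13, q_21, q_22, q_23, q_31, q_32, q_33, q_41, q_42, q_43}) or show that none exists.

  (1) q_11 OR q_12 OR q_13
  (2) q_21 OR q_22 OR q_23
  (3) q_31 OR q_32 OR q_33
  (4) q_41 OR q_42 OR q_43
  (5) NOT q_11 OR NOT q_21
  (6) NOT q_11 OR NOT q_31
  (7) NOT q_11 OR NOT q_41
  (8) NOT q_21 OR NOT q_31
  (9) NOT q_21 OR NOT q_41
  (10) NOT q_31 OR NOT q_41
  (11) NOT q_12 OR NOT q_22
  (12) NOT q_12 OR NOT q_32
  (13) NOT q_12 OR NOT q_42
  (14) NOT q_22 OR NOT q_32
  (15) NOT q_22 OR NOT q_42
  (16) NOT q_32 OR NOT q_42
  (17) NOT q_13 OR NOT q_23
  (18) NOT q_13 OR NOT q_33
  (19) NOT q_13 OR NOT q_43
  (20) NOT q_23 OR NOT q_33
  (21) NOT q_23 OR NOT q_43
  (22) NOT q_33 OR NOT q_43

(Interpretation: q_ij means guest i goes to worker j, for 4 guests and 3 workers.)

Suppose q_11 = false.
Suppose q_12 = true.
The clause (NOT q_22) is unit, so q_22 = false.
The clause (NOT q_32) is unit, so q_32 = false.
The clause (NOT q_42) is unit, so q_42 = false.
Suppose q_21 = true.
The clause (NOT q_31) is unit, so q_31 = false.
The clause (q_33) is unit, so q_33 = true.
The clause (NOT q_41) is unit, so q_41 = false.
The clause (q_43) is unit, so q_43 = true.
But (NOT q_43) is also a unit clause — contradiction.
So q_21 must be the other value — set q_21 = false.
The clause (q_23) is unit, so q_23 = true.
The clause (NOT q_13) is unit, so q_13 = false.
The clause (NOT q_33) is unit, so q_33 = false.
The clause (q_31) is unit, so q_31 = true.
The clause (NOT q_41) is unit, so q_41 = false.
The clause (q_43) is unit, so q_43 = true.
But (NOT q_43) is also a unit clause — contradiction.
Either choice for q_21 ends in contradiction.
So q_12 must be the other value — set q_12 = false.
The clause (q_13) is unit, so q_13 = true.
The clause (NOT q_23) is unit, so q_23 = false.
The clause (NOT q_33) is unit, so q_33 = false.
The clause (NOT q_43) is unit, so q_43 = false.
Suppose q_21 = true.
The clause (NOT q_31) is unit, so q_31 = false.
The clause (q_32) is unit, so q_32 = true.
The clause (NOT q_41) is unit, so q_41 = false.
The clause (q_42) is unit, so q_42 = true.
But (NOT q_42) is also a unit clause — contradiction.
So q_21 must be the other value — set q_21 = false.
The clause (q_22) is unit, so q_22 = true.
The clause (NOT q_32) is unit, so q_32 = false.
The clause (q_31) is unit, so q_31 = true.
The clause (NOT q_41) is unit, so q_41 = false.
The clause (q_42) is unit, so q_42 = true.
But (NOT q_42) is also a unit clause — contradiction.
Either choice for q_21 ends in contradiction.
Either choice for q_12 ends in contradiction.
So q_11 must be the other value — set q_11 = true.
The clause (NOT q_21) is unit, so q_21 = false.
The clause (NOT q_31) is unit, so q_31 = false.
The clause (NOT q_41) is unit, so q_41 = false.
Suppose q_22 = true.
The clause (NOT q_12) is unit, so q_12 = false.
The clause (NOT q_32) is unit, so q_32 = false.
The clause (q_33) is unit, so q_33 = true.
The clause (NOT q_42) is unit, so q_42 = false.
The clause (q_43) is unit, so q_43 = true.
But (NOT q_43) is also a unit clause — contradiction.
So q_22 must be the other value — set q_22 = false.
The clause (q_23) is unit, so q_23 = true.
The clause (NOT q_13) is unit, so q_13 = false.
The clause (NOT q_33) is unit, so q_33 = false.
The clause (q_32) is unit, so q_32 = true.
The clause (NOT q_12) is unit, so q_12 = false.
The clause (NOT q_42) is unit, so q_42 = false.
The clause (q_43) is unit, so q_43 = true.
But (NOT q_43) is also a unit clause — contradiction.
Either choice for q_22 ends in contradiction.
Either choice for q_11 ends in contradiction.

UNSATISFIABLE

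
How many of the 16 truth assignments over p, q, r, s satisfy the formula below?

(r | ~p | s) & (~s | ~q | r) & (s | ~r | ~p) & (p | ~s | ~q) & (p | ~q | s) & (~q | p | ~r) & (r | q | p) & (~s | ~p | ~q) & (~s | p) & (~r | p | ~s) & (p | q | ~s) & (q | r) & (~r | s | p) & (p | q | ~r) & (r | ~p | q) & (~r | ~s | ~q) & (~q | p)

1

There are 2^4 = 16 truth assignments over (p, q, r, s).
Check each against the 17 clauses (columns in the order p, q, r, s):
  F F F F  ✗ fails (r | q | p)
  F F F T  ✗ fails (r | q | p)
  F F T F  ✗ fails (~r | s | p)
  F F T T  ✗ fails (~s | p)
  F T F F  ✗ fails (p | ~q | s)
  F T F T  ✗ fails (~s | ~q | r)
  F T T F  ✗ fails (p | ~q | s)
  F T T T  ✗ fails (p | ~s | ~q)
  T F F F  ✗ fails (r | ~p | s)
  T F F T  ✗ fails (q | r)
  T F T F  ✗ fails (s | ~r | ~p)
  T F T T  ✓ satisfies all
  T T F F  ✗ fails (r | ~p | s)
  T T F T  ✗ fails (~s | ~q | r)
  T T T F  ✗ fails (s | ~r | ~p)
  T T T T  ✗ fails (~s | ~p | ~q)
1 of the 16 rows is a model.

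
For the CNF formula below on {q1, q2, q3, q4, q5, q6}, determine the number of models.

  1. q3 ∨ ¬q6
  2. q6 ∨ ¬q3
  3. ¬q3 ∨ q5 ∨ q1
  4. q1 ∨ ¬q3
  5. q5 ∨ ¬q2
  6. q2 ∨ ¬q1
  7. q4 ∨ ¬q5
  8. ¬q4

1

There are 2^6 = 64 truth assignments over (q1, q2, q3, q4, q5, q6).
Split on q5. With q5 = True, the clauses containing q5 are satisfied and ¬q5 drops from the rest; 0 of the 2^5 = 32 assignments to the other variables satisfy what remains.
With q5 = False, by the same count on the reduced clause set, 1 assignment works.
(One model: q1=F, q2=F, q3=F, q4=F, q5=F, q6=F.)
Total: 0 + 1 = 1.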